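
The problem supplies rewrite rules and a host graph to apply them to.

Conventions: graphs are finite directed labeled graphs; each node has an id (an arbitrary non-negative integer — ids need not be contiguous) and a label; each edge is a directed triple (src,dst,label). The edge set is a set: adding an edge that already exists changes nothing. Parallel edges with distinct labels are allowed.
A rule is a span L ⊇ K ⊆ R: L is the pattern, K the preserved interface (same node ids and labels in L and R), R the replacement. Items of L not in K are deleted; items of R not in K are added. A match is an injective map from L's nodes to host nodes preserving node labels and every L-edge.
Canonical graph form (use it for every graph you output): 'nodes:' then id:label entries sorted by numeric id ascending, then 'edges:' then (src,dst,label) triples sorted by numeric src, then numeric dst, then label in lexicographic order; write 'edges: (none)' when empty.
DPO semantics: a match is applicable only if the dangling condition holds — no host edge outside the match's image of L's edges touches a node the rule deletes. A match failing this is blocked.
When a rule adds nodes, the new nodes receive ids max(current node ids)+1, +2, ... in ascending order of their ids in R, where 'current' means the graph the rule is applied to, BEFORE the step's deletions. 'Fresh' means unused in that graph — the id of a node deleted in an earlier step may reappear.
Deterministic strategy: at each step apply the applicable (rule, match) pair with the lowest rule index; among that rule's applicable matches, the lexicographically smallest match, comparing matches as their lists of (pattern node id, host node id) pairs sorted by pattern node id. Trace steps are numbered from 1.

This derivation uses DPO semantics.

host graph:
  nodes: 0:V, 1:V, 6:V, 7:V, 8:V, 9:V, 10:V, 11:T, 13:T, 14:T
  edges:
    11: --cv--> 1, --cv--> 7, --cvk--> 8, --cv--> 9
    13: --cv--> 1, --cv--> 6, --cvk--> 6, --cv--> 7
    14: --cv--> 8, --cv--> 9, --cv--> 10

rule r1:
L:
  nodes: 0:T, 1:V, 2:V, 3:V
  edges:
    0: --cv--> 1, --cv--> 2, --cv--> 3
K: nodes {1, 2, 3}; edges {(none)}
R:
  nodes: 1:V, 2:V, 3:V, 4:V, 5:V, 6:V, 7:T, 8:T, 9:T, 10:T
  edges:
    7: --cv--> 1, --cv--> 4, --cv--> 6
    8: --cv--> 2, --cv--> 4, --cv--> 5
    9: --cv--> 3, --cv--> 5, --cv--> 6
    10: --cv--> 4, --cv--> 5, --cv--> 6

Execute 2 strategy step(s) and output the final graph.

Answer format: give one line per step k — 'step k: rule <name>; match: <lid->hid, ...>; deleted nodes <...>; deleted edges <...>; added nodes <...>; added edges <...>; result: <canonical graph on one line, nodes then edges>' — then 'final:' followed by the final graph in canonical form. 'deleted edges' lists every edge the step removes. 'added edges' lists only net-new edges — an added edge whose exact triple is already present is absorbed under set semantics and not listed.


step 1: rule r1; match: 0->14, 1->8, 2->9, 3->10; deleted nodes 14; deleted edges (14,8,cv); (14,9,cv); (14,10,cv); added nodes 15, 16, 17, 18, 19, 20, 21; added edges (18,8,cv); (18,15,cv); (18,17,cv); (19,9,cv); (19,15,cv); (19,16,cv); (20,10,cv); (20,16,cv); (20,17,cv); (21,15,cv); (21,16,cv); (21,17,cv); result: nodes: 0:V, 1:V, 6:V, 7:V, 8:V, 9:V, 10:V, 11:T, 13:T, 15:V, 16:V, 17:V, 18:T, 19:T, 20:T, 21:T edges: (11,1,cv); (11,7,cv); (11,8,cvk); (11,9,cv); (13,1,cv); (13,6,cv); (13,6,cvk); (13,7,cv); (18,8,cv); (18,15,cv); (18,17,cv); (19,9,cv); (19,15,cv); (19,16,cv); (20,10,cv); (20,16,cv); (20,17,cv); (21,15,cv); (21,16,cv); (21,17,cv)
step 2: rule r1; match: 0->18, 1->8, 2->15, 3->17; deleted nodes 18; deleted edges (18,8,cv); (18,15,cv); (18,17,cv); added nodes 22, 23, 24, 25, 26, 27, 28; added edges (25,8,cv); (25,22,cv); (25,24,cv); (26,15,cv); (26,22,cv); (26,23,cv); (27,17,cv); (27,23,cv); (27,24,cv); (28,22,cv); (28,23,cv); (28,24,cv); result: nodes: 0:V, 1:V, 6:V, 7:V, 8:V, 9:V, 10:V, 11:T, 13:T, 15:V, 16:V, 17:V, 19:T, 20:T, 21:T, 22:V, 23:V, 24:V, 25:T, 26:T, 27:T, 28:T edges: (11,1,cv); (11,7,cv); (11,8,cvk); (11,9,cv); (13,1,cv); (13,6,cv); (13,6,cvk); (13,7,cv); (19,9,cv); (19,15,cv); (19,16,cv); (20,10,cv); (20,16,cv); (20,17,cv); (21,15,cv); (21,16,cv); (21,17,cv); (25,8,cv); (25,22,cv); (25,24,cv); (26,15,cv); (26,22,cv); (26,23,cv); (27,17,cv); (27,23,cv); (27,24,cv); (28,22,cv); (28,23,cv); (28,24,cv)
final:
nodes: 0:V, 1:V, 6:V, 7:V, 8:V, 9:V, 10:V, 11:T, 13:T, 15:V, 16:V, 17:V, 19:T, 20:T, 21:T, 22:V, 23:V, 24:V, 25:T, 26:T, 27:T, 28:T
edges: (11,1,cv); (11,7,cv); (11,8,cvk); (11,9,cv); (13,1,cv); (13,6,cv); (13,6,cvk); (13,7,cv); (19,9,cv); (19,15,cv); (19,16,cv); (20,10,cv); (20,16,cv); (20,17,cv); (21,15,cv); (21,16,cv); (21,17,cv); (25,8,cv); (25,22,cv); (25,24,cv); (26,15,cv); (26,22,cv); (26,23,cv); (27,17,cv); (27,23,cv); (27,24,cv); (28,22,cv); (28,23,cv); (28,24,cv)


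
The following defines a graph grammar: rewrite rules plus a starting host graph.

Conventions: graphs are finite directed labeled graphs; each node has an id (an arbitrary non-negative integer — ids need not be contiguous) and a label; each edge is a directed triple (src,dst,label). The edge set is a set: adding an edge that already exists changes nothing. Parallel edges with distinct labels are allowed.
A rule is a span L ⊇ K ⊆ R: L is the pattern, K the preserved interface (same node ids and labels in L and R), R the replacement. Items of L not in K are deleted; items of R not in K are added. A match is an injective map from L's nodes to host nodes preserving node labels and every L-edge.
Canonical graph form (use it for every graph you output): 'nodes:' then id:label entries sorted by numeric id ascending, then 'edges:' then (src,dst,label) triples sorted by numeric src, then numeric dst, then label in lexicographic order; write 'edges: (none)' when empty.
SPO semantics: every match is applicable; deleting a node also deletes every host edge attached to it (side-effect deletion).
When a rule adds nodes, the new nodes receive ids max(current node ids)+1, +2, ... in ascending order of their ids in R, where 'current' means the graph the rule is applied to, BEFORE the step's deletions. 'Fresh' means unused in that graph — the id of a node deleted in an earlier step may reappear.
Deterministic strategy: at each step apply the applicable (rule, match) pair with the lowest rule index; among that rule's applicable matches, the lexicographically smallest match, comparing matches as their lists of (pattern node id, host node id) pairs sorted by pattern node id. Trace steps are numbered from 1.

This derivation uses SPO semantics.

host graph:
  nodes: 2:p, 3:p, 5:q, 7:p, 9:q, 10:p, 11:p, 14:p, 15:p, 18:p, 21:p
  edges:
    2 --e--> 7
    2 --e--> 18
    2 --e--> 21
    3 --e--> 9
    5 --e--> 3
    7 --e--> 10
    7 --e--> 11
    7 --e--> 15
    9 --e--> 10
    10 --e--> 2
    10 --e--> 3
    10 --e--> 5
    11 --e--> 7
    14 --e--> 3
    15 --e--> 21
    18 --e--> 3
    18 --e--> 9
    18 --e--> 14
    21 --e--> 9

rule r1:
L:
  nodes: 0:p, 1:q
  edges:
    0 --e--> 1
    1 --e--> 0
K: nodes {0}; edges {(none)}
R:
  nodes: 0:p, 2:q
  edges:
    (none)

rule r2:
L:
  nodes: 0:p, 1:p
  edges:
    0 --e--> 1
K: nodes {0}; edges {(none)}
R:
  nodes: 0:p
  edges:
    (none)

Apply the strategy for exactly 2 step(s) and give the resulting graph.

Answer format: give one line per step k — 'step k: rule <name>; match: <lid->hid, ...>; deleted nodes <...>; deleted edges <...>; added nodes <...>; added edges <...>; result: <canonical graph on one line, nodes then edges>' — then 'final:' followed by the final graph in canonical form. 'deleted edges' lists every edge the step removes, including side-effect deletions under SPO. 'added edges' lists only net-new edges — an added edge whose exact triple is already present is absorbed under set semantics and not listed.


step 1: rule r2; match: 0->2, 1->7; deleted nodes 7; deleted edges (2,7,e); (7,10,e); (7,11,e); (7,15,e); (11,7,e); added nodes (none); added edges (none); result: nodes: 2:p, 3:p, 5:q, 9:q, 10:p, 11:p, 14:p, 15:p, 18:p, 21:p edges: (2,18,e); (2,21,e); (3,9,e); (5,3,e); (9,10,e); (10,2,e); (10,3,e); (10,5,e); (14,3,e); (15,21,e); (18,3,e); (18,9,e); (18,14,e); (21,9,e)
step 2: rule r2; match: 0->2, 1->18; deleted nodes 18; deleted edges (2,18,e); (18,3,e); (18,9,e); (18,14,e); added nodes (none); added edges (none); result: nodes: 2:p, 3:p, 5:q, 9:q, 10:p, 11:p, 14:p, 15:p, 21:p edges: (2,21,e); (3,9,e); (5,3,e); (9,10,e); (10,2,e); (10,3,e); (10,5,e); (14,3,e); (15,21,e); (21,9,e)
final:
nodes: 2:p, 3:p, 5:q, 9:q, 10:p, 11:p, 14:p, 15:p, 21:p
edges: (2,21,e); (3,9,e); (5,3,e); (9,10,e); (10,2,e); (10,3,e); (10,5,e); (14,3,e); (15,21,e); (21,9,e)


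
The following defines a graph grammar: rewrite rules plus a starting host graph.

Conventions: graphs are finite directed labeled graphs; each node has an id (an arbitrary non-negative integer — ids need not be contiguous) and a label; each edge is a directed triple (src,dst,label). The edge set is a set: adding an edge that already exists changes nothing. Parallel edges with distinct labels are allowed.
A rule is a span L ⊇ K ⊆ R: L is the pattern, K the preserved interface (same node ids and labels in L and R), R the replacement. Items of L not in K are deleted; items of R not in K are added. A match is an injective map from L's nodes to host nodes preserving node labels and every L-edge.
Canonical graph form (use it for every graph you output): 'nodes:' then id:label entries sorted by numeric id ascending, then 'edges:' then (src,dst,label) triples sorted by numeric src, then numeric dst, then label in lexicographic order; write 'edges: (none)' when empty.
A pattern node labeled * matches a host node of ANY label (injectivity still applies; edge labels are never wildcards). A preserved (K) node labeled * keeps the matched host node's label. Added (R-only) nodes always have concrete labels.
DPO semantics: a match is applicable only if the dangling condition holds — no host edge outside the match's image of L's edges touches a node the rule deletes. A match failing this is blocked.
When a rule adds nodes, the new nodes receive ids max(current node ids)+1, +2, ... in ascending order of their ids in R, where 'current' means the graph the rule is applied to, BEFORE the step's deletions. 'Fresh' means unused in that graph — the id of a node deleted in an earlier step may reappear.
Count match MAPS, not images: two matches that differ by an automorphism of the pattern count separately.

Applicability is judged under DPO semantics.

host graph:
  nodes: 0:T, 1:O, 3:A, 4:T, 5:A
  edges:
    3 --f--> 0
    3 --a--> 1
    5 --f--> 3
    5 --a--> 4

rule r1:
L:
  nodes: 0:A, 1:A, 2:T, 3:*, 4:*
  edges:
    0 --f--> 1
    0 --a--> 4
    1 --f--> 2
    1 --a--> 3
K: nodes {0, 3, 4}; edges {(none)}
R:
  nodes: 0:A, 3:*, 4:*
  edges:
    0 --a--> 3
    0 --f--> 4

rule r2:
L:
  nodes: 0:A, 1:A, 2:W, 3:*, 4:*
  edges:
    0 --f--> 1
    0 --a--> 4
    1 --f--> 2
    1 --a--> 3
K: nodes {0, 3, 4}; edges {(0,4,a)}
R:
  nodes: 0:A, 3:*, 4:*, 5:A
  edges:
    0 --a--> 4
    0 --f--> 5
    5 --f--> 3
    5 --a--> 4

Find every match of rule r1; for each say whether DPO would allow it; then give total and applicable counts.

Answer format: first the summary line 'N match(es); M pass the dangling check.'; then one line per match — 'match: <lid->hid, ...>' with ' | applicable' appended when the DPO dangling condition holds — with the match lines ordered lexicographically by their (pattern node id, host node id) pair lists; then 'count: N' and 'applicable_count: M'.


1 match(es); 1 pass the dangling check.
match: 0->5, 1->3, 2->0, 3->1, 4->4 | applicable
count: 1
applicable_count: 1


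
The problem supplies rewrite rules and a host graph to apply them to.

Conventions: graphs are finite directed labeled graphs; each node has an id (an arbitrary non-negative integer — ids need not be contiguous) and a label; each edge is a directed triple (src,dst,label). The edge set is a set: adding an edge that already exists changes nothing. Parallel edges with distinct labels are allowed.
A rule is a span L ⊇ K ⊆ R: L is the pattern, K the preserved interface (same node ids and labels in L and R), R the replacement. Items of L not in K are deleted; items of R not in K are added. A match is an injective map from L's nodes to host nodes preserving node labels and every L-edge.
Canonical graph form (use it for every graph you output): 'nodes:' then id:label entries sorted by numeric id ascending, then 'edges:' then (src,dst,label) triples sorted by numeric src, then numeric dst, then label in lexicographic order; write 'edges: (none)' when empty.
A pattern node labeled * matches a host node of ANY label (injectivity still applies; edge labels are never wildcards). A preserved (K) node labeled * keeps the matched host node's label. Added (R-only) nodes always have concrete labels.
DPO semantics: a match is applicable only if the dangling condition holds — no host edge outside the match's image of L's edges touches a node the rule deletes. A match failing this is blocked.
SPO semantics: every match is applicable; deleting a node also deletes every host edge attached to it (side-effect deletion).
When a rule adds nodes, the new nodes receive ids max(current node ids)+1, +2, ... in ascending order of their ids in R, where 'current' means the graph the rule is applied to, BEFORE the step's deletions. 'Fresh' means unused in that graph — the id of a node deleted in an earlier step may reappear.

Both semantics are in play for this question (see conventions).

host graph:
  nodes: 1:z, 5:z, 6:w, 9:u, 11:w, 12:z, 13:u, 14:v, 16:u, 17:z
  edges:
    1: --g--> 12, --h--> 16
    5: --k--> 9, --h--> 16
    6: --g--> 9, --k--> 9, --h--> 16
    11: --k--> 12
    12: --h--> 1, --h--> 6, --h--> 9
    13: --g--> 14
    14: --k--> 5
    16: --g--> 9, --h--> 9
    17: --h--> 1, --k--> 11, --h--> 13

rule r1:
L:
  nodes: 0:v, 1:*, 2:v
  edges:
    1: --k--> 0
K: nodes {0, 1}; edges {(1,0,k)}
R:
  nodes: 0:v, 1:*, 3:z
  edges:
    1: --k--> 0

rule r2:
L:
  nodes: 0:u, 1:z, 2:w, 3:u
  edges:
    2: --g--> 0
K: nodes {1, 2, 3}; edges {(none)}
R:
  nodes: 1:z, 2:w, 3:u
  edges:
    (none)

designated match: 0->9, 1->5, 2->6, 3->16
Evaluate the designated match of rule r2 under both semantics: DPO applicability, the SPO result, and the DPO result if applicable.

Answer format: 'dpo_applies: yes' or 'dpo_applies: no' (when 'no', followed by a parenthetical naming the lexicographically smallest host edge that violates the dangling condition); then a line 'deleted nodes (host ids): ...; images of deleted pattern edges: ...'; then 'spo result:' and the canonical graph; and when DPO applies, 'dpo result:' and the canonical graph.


dpo_applies: no
(the rule deletes node 9, which keeps host edge (5,9,k) outside the match image — the dangling condition fails, DPO blocks; SPO proceeds and side-deletes such edges)
deleted nodes (host ids): 9; images of deleted pattern edges: (6,9,g)
spo result:
nodes: 1:z, 5:z, 6:w, 11:w, 12:z, 13:u, 14:v, 16:u, 17:z
edges: (1,12,g); (1,16,h); (5,16,h); (6,16,h); (11,12,k); (12,1,h); (12,6,h); (13,14,g); (14,5,k); (17,1,h); (17,11,k); (17,13,h)


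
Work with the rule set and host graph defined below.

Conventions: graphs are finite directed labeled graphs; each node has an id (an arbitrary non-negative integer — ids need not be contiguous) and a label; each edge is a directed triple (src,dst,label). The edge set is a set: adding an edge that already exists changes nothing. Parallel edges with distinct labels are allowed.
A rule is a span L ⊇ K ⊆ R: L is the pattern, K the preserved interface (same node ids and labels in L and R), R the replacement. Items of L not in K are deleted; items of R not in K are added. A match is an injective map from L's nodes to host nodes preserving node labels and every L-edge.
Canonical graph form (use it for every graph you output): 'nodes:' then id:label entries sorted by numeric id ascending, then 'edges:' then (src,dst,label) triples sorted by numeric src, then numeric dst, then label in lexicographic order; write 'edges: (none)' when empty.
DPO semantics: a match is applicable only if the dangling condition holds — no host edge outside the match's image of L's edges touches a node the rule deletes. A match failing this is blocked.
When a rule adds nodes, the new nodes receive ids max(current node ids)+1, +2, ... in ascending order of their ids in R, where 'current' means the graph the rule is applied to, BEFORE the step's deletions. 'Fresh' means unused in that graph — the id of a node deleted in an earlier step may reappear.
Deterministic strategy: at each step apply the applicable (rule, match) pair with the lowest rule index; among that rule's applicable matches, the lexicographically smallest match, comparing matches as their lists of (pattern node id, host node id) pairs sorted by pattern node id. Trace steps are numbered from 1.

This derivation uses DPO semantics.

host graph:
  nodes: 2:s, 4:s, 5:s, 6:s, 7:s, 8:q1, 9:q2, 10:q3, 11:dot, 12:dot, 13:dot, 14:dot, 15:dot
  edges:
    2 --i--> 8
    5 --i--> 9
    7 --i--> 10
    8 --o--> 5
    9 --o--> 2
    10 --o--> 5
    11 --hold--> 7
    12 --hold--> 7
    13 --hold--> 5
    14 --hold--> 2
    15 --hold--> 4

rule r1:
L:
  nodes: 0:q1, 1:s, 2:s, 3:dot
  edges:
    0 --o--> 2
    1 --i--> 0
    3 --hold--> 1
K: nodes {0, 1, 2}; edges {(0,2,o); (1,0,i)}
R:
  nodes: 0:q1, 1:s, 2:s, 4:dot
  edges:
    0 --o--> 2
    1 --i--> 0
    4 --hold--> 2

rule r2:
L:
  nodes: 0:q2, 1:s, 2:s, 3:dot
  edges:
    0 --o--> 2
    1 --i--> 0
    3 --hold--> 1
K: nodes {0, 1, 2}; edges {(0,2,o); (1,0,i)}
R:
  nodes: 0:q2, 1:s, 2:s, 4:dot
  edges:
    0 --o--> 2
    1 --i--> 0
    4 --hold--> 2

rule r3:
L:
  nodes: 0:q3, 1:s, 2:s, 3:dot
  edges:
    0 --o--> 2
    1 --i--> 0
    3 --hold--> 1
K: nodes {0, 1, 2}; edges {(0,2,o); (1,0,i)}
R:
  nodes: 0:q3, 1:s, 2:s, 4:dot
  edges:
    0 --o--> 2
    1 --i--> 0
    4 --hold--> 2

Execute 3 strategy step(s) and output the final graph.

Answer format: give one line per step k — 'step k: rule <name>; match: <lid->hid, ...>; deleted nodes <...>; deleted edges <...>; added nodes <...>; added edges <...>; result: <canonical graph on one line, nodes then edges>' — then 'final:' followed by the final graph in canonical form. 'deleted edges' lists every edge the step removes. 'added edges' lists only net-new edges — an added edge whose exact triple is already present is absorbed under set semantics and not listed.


step 1: rule r1; match: 0->8, 1->2, 2->5, 3->14; deleted nodes 14; deleted edges (14,2,hold); added nodes 16; added edges (16,5,hold); result: nodes: 2:s, 4:s, 5:s, 6:s, 7:s, 8:q1, 9:q2, 10:q3, 11:dot, 12:dot, 13:dot, 15:dot, 16:dot edges: (2,8,i); (5,9,i); (7,10,i); (8,5,o); (9,2,o); (10,5,o); (11,7,hold); (12,7,hold); (13,5,hold); (15,4,hold); (16,5,hold)
step 2: rule r2; match: 0->9, 1->5, 2->2, 3->13; deleted nodes 13; deleted edges (13,5,hold); added nodes 17; added edges (17,2,hold); result: nodes: 2:s, 4:s, 5:s, 6:s, 7:s, 8:q1, 9:q2, 10:q3, 11:dot, 12:dot, 15:dot, 16:dot, 17:dot edges: (2,8,i); (5,9,i); (7,10,i); (8,5,o); (9,2,o); (10,5,o); (11,7,hold); (12,7,hold); (15,4,hold); (16,5,hold); (17,2,hold)
step 3: rule r1; match: 0->8, 1->2, 2->5, 3->17; deleted nodes 17; deleted edges (17,2,hold); added nodes 18; added edges (18,5,hold); result: nodes: 2:s, 4:s, 5:s, 6:s, 7:s, 8:q1, 9:q2, 10:q3, 11:dot, 12:dot, 15:dot, 16:dot, 18:dot edges: (2,8,i); (5,9,i); (7,10,i); (8,5,o); (9,2,o); (10,5,o); (11,7,hold); (12,7,hold); (15,4,hold); (16,5,hold); (18,5,hold)
final:
nodes: 2:s, 4:s, 5:s, 6:s, 7:s, 8:q1, 9:q2, 10:q3, 11:dot, 12:dot, 15:dot, 16:dot, 18:dot
edges: (2,8,i); (5,9,i); (7,10,i); (8,5,o); (9,2,o); (10,5,o); (11,7,hold); (12,7,hold); (15,4,hold); (16,5,hold); (18,5,hold)


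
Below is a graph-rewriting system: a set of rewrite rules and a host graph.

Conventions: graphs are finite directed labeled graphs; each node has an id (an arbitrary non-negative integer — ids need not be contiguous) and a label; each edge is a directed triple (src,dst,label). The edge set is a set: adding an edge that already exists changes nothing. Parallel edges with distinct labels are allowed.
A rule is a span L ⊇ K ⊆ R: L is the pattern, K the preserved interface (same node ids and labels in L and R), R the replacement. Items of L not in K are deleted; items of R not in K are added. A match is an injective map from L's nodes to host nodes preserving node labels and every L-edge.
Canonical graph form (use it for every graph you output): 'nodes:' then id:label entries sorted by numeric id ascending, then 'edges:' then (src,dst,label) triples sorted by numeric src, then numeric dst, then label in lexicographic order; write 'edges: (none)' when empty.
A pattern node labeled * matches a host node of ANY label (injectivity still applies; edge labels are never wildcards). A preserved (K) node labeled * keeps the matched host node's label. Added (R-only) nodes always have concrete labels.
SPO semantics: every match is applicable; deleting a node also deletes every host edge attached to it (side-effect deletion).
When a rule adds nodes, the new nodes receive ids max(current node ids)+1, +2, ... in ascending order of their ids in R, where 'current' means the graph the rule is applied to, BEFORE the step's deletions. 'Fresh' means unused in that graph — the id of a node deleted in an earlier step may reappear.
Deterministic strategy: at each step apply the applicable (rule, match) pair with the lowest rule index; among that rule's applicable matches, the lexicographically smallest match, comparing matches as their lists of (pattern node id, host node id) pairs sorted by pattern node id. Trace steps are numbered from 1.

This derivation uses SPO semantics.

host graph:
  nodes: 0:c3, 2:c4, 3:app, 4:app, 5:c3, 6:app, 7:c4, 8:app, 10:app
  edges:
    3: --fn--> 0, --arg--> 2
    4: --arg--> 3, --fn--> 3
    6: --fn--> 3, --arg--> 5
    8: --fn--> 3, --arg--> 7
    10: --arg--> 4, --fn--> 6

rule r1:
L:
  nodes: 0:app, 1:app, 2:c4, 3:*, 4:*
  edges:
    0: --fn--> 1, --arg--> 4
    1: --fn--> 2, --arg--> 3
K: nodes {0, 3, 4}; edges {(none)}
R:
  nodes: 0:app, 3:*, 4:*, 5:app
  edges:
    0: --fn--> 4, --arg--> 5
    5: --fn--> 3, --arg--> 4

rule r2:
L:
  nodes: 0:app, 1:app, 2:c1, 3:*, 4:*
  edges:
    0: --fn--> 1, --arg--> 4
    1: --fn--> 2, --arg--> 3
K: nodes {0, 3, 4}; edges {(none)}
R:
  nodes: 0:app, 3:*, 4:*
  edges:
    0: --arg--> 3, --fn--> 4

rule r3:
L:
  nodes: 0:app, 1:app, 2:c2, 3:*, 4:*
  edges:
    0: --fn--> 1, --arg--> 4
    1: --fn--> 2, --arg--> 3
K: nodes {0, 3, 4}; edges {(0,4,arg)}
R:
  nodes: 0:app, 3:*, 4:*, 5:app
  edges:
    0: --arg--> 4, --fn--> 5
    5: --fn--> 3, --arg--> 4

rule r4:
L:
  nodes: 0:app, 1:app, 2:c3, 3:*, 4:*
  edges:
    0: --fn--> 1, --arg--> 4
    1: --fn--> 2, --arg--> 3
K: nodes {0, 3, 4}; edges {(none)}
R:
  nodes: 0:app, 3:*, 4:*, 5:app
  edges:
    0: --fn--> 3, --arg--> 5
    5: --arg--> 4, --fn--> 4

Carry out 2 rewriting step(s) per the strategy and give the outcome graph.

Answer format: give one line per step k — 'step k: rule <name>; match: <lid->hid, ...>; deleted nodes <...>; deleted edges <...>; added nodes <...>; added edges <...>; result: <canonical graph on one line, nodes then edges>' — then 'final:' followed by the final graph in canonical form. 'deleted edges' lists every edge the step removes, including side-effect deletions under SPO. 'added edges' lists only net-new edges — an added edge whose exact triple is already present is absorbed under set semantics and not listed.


step 1: rule r4; match: 0->6, 1->3, 2->0, 3->2, 4->5; deleted nodes 0, 3; deleted edges (3,0,fn); (3,2,arg); (4,3,arg); (4,3,fn); (6,3,fn); (6,5,arg); (8,3,fn); added nodes 11; added edges (6,2,fn); (6,11,arg); (11,5,arg); (11,5,fn); result: nodes: 2:c4, 4:app, 5:c3, 6:app, 7:c4, 8:app, 10:app, 11:app edges: (6,2,fn); (6,11,arg); (8,7,arg); (10,4,arg); (10,6,fn); (11,5,arg); (11,5,fn)
step 2: rule r1; match: 0->10, 1->6, 2->2, 3->11, 4->4; deleted nodes 2, 6; deleted edges (6,2,fn); (6,11,arg); (10,4,arg); (10,6,fn); added nodes 12; added edges (10,4,fn); (10,12,arg); (12,4,arg); (12,11,fn); result: nodes: 4:app, 5:c3, 7:c4, 8:app, 10:app, 11:app, 12:app edges: (8,7,arg); (10,4,fn); (10,12,arg); (11,5,arg); (11,5,fn); (12,4,arg); (12,11,fn)
final:
nodes: 4:app, 5:c3, 7:c4, 8:app, 10:app, 11:app, 12:app
edges: (8,7,arg); (10,4,fn); (10,12,arg); (11,5,arg); (11,5,fn); (12,4,arg); (12,11,fn)


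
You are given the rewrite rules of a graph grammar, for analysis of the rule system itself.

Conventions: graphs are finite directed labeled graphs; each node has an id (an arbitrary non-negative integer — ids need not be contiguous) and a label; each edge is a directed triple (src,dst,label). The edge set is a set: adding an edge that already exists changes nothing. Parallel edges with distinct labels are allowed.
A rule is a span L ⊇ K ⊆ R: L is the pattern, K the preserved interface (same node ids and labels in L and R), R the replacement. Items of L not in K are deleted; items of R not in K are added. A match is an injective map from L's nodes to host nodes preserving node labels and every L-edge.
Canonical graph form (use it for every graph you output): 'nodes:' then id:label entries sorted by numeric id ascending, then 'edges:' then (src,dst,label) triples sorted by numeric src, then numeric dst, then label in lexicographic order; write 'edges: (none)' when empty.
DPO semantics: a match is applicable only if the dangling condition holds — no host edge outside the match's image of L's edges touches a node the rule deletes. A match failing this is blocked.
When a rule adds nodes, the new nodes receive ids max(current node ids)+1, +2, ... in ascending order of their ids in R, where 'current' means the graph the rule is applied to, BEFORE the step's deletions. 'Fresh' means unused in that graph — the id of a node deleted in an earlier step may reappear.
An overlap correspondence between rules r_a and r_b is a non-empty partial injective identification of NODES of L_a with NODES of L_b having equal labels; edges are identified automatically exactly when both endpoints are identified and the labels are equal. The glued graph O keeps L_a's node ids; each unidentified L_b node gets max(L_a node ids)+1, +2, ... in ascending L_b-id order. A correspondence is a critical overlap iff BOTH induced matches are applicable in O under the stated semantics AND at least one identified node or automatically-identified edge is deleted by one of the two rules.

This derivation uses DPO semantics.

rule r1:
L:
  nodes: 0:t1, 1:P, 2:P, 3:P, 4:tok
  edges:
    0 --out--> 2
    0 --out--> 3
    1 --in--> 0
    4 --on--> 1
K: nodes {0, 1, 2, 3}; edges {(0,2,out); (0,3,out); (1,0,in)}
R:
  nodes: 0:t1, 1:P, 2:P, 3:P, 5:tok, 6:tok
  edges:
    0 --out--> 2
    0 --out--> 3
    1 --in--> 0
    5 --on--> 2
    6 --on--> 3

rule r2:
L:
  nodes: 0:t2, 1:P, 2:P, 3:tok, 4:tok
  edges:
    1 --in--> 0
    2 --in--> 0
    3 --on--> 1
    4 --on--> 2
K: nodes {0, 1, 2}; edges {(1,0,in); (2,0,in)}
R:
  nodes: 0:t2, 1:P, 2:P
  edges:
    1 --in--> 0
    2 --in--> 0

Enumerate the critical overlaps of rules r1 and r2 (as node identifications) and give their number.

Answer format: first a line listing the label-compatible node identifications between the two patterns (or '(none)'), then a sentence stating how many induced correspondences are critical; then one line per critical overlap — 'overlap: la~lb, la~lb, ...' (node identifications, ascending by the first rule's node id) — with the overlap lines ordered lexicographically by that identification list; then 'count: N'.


label-compatible node identifications between L(r1) and L(r2): 1~1, 1~2, 2~1, 2~2, 3~1, 3~2, 4~3, 4~4
6 of the induced correspondences are critical overlaps of r1 and r2.
overlap: 1~1, 2~2, 4~3
overlap: 1~1, 3~2, 4~3
overlap: 1~1, 4~3
overlap: 1~2, 2~1, 4~4
overlap: 1~2, 3~1, 4~4
overlap: 1~2, 4~4
count: 6


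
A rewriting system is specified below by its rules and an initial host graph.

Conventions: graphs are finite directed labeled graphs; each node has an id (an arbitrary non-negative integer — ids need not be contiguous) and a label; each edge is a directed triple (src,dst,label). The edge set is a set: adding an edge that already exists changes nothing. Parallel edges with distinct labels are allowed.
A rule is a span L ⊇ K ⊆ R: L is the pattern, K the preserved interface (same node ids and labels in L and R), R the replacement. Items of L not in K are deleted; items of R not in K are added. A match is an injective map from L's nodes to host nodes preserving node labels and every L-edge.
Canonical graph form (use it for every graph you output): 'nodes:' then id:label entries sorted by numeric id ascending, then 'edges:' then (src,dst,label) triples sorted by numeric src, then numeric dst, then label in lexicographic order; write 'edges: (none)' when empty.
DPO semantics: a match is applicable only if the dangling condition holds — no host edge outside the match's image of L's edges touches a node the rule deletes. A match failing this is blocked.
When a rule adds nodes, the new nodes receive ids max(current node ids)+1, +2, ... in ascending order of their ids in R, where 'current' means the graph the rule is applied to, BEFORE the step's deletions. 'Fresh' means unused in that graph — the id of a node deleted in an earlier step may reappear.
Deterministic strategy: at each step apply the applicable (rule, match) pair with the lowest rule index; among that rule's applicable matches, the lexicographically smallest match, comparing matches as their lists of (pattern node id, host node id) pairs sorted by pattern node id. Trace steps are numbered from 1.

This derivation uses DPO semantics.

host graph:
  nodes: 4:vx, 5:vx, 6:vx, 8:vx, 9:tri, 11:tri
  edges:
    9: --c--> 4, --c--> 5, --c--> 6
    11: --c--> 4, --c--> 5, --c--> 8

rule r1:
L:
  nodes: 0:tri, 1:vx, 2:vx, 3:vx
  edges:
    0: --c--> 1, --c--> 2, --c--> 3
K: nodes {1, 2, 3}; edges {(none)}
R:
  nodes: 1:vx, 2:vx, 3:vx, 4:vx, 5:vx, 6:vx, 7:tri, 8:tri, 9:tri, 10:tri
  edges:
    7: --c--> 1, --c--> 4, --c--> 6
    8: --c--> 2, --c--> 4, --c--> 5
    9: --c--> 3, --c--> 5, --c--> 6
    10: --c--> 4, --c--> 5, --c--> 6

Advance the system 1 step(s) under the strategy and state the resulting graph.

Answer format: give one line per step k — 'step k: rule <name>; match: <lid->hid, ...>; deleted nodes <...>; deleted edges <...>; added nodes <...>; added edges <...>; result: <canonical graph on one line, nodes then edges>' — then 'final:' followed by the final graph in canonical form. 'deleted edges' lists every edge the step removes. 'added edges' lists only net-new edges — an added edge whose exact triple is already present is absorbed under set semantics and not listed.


step 1: rule r1; match: 0->9, 1->4, 2->5, 3->6; deleted nodes 9; deleted edges (9,4,c); (9,5,c); (9,6,c); added nodes 12, 13, 14, 15, 16, 17, 18; added edges (15,4,c); (15,12,c); (15,14,c); (16,5,c); (16,12,c); (16,13,c); (17,6,c); (17,13,c); (17,14,c); (18,12,c); (18,13,c); (18,14,c); result: nodes: 4:vx, 5:vx, 6:vx, 8:vx, 11:tri, 12:vx, 13:vx, 14:vx, 15:tri, 16:tri, 17:tri, 18:tri edges: (11,4,c); (11,5,c); (11,8,c); (15,4,c); (15,12,c); (15,14,c); (16,5,c); (16,12,c); (16,13,c); (17,6,c); (17,13,c); (17,14,c); (18,12,c); (18,13,c); (18,14,c)
final:
nodes: 4:vx, 5:vx, 6:vx, 8:vx, 11:tri, 12:vx, 13:vx, 14:vx, 15:tri, 16:tri, 17:tri, 18:tri
edges: (11,4,c); (11,5,c); (11,8,c); (15,4,c); (15,12,c); (15,14,c); (16,5,c); (16,12,c); (16,13,c); (17,6,c); (17,13,c); (17,14,c); (18,12,c); (18,13,c); (18,14,c)


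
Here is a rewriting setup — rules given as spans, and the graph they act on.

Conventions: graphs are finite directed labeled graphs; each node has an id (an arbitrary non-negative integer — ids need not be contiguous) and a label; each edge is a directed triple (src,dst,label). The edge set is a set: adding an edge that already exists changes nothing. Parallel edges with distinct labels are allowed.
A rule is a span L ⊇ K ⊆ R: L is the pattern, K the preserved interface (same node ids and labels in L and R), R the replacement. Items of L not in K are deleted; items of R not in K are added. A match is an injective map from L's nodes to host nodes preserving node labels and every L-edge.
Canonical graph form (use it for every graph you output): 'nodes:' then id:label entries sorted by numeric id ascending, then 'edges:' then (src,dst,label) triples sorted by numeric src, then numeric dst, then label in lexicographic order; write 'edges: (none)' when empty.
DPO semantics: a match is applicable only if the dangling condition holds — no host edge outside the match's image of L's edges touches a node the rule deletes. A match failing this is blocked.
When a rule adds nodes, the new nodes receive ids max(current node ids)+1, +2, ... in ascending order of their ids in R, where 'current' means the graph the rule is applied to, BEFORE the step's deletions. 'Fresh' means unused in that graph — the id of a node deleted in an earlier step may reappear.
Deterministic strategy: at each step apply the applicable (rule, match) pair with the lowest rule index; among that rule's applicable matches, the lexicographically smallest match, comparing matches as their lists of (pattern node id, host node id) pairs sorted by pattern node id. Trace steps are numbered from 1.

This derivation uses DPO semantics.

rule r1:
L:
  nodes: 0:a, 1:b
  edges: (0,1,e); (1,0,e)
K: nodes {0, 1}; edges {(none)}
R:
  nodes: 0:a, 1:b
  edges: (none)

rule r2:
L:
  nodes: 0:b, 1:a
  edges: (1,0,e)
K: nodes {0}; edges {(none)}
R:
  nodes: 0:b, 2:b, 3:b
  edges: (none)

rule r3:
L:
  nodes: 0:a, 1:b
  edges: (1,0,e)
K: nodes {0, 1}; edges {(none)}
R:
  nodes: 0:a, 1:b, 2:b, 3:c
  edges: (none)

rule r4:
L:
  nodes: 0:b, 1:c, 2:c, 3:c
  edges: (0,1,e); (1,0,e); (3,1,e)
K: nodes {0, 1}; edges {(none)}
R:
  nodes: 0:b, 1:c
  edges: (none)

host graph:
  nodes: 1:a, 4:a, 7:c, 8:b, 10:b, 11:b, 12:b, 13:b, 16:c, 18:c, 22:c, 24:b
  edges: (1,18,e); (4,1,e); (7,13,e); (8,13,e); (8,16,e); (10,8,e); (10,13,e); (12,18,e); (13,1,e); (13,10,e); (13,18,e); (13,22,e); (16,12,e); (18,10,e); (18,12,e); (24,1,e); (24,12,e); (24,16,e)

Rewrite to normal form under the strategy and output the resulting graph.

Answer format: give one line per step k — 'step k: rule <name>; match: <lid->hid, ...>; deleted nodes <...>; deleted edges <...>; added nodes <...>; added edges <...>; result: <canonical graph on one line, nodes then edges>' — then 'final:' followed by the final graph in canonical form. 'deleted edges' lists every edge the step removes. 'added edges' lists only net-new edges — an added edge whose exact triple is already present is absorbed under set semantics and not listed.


step 1: rule r3; match: 0->1, 1->13; deleted nodes (none); deleted edges (13,1,e); added nodes 25, 26; added edges (none); result: nodes: 1:a, 4:a, 7:c, 8:b, 10:b, 11:b, 12:b, 13:b, 16:c, 18:c, 22:c, 24:b, 25:b, 26:c edges: (1,18,e); (4,1,e); (7,13,e); (8,13,e); (8,16,e); (10,8,e); (10,13,e); (12,18,e); (13,10,e); (13,18,e); (13,22,e); (16,12,e); (18,10,e); (18,12,e); (24,1,e); (24,12,e); (24,16,e)
step 2: rule r3; match: 0->1, 1->24; deleted nodes (none); deleted edges (24,1,e); added nodes 27, 28; added edges (none); result: nodes: 1:a, 4:a, 7:c, 8:b, 10:b, 11:b, 12:b, 13:b, 16:c, 18:c, 22:c, 24:b, 25:b, 26:c, 27:b, 28:c edges: (1,18,e); (4,1,e); (7,13,e); (8,13,e); (8,16,e); (10,8,e); (10,13,e); (12,18,e); (13,10,e); (13,18,e); (13,22,e); (16,12,e); (18,10,e); (18,12,e); (24,12,e); (24,16,e)
final:
nodes: 1:a, 4:a, 7:c, 8:b, 10:b, 11:b, 12:b, 13:b, 16:c, 18:c, 22:c, 24:b, 25:b, 26:c, 27:b, 28:c
edges: (1,18,e); (4,1,e); (7,13,e); (8,13,e); (8,16,e); (10,8,e); (10,13,e); (12,18,e); (13,10,e); (13,18,e); (13,22,e); (16,12,e); (18,10,e); (18,12,e); (24,12,e); (24,16,e)


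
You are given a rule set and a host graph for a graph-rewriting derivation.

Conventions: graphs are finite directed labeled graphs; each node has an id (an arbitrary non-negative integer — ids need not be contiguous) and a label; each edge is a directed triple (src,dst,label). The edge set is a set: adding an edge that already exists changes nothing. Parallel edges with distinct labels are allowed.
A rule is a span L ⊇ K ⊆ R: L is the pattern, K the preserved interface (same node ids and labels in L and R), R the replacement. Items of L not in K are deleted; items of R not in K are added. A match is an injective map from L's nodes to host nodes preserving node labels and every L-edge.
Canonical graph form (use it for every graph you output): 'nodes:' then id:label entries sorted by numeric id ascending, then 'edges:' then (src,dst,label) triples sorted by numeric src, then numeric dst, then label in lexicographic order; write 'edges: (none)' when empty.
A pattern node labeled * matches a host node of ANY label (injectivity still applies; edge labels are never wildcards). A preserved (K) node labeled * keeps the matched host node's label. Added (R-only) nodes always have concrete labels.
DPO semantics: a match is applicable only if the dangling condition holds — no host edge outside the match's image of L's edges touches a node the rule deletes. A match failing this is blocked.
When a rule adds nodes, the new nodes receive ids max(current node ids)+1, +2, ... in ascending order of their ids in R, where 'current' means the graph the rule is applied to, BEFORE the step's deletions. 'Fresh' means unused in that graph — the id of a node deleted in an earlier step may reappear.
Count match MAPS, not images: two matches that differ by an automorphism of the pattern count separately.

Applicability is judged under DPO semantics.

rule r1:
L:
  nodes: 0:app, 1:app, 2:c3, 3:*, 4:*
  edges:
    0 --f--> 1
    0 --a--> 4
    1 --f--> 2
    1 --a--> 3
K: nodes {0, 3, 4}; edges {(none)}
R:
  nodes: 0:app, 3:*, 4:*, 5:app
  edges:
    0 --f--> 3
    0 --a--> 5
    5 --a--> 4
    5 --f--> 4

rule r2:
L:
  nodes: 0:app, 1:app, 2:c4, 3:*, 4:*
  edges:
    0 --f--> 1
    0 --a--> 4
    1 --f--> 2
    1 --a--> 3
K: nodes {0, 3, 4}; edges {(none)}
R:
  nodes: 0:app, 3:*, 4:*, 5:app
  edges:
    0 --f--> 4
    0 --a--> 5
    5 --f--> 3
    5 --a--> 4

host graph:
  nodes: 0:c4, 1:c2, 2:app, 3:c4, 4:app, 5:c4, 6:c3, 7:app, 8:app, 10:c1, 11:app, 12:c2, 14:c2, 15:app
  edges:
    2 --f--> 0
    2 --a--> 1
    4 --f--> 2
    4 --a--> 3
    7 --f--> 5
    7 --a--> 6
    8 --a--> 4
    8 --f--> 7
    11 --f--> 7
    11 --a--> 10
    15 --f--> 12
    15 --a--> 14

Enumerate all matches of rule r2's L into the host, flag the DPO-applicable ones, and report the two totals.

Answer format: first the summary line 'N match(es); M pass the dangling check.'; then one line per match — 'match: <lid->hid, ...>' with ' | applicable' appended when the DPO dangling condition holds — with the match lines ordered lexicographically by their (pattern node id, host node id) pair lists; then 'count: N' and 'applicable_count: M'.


3 match(es); 1 pass the dangling check.
match: 0->4, 1->2, 2->0, 3->1, 4->3 | applicable
match: 0->8, 1->7, 2->5, 3->6, 4->4
match: 0->11, 1->7, 2->5, 3->6, 4->10
count: 3
applicable_count: 1


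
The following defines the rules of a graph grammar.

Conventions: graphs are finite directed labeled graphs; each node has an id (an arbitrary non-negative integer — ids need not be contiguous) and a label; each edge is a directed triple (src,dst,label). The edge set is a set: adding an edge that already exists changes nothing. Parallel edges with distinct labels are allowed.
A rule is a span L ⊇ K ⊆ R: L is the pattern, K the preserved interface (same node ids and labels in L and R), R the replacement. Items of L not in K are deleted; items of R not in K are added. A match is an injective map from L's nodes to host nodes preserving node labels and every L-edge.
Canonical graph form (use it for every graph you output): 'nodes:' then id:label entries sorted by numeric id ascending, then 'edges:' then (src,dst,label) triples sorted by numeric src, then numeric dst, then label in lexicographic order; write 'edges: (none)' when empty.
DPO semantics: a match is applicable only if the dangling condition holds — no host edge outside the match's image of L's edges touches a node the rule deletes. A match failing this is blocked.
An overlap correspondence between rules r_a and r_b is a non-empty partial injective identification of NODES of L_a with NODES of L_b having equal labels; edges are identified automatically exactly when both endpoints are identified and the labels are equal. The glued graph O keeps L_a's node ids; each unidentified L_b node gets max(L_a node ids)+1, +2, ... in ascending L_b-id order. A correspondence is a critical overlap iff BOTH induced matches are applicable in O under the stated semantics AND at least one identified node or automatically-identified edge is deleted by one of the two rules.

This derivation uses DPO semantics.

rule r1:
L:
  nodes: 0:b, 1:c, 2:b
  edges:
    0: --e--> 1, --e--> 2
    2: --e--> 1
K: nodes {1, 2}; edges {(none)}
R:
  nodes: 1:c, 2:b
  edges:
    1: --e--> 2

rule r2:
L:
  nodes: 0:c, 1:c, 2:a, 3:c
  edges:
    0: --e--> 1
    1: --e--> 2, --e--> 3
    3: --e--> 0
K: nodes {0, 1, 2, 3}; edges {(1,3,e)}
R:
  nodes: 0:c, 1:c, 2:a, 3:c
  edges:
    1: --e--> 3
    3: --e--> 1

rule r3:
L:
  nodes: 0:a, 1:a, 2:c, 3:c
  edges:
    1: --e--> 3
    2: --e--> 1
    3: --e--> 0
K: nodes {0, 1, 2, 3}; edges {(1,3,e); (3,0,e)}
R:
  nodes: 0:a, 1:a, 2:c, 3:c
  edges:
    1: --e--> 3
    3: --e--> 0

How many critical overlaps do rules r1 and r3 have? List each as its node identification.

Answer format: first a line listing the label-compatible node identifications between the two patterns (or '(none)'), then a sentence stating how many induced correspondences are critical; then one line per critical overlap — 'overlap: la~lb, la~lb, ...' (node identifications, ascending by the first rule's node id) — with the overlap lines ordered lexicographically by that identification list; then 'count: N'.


label-compatible node identifications between L(r1) and L(r3): 1~2, 1~3
0 of the induced correspondences are critical overlaps of r1 and r3.
count: 0
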